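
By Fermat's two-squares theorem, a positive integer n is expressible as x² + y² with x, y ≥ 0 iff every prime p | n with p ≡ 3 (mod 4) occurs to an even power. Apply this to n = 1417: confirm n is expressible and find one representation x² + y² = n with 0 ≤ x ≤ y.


Step 1: Factor n = 1417 = 13 · 109.
Step 2: Check the mod-4 condition on each prime factor: 13 ≡ 1 (mod 4), exponent 1; 109 ≡ 1 (mod 4), exponent 1.
All primes ≡ 3 (mod 4) appear to even exponent (or don't appear), so by the two-squares theorem n IS expressible as a sum of two squares.
Step 3: Build a representation. Here n = 13 · 109 is a product of primes ≡ 1 (mod 4). Each prime p ≡ 1 (mod 4) is itself a sum of two squares; find a² by testing p − a² for a perfect square:
  13: 13 − 1² = 12, 13 − 2² = 9 = 3² ⇒ 13 = 2² + 3².
  109: 109 − 1² = 108, 109 − 2² = 105, 109 − 3² = 100 = 10² ⇒ 109 = 3² + 10².
  Combine using the Brahmagupta–Fibonacci identity (a² + b²)(c² + d²) = (ac − bd)² + (ad + bc)² = (ac + bd)² + (ad − bc)²:
  13 · 109 = 1417: from (2² + 3²)(3² + 10²), take (2·3 − 3·10, 2·10 + 3·3) = (6 − 30, 20 + 9) = (-24, 29); dropping signs (only squares matter) gives (24, 29); check 24² + 29² = 576 + 841 = 1417 ✓.
Step 4: Order so x ≤ y and verify: 24² + 29² = 576 + 841 = 1417 = n. ✓

n = 1417 = 24² + 29² (one valid representation with x ≤ y).


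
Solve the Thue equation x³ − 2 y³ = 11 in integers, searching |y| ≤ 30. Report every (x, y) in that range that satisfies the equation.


The equation is x³ - 2y³ = 11. For fixed y, x³ = 2·y³ + 11, so a solution requires the RHS to be a perfect cube.
Strategy: iterate y from -30 to 30, compute RHS = 2·y³ + 11, and check whether it is a (positive or negative) perfect cube.
Check small values of y:
  y = 0: RHS = 11 is not a perfect cube.
  y = 1: RHS = 13 is not a perfect cube.
  y = -1: RHS = 9 is not a perfect cube.
  y = 2: RHS = 27 = (3)³ ⇒ x = 3 works.
  y = -2: RHS = -5 is not a perfect cube.
  y = 3: RHS = 65 is not a perfect cube.
  y = -3: RHS = -43 is not a perfect cube.
Continuing the search up to |y| = 30 finds no further solutions beyond those listed.
Collected solutions: (3, 2).

Solutions (with |y| ≤ 30): (3, 2).


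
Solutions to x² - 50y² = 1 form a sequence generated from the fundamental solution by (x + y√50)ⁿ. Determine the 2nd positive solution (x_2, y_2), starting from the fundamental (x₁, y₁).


Step 1: Find the fundamental solution (x₁, y₁) of x² - 50y² = 1.
  Expand √50 as a continued fraction. a₀ = ⌊√50⌋ = 7; iterate m_{k+1} = d_k·a_k − m_k, d_{k+1} = (50 − m_{k+1}²)/d_k, a_{k+1} = ⌊(a₀ + m_{k+1})/d_{k+1}⌋ (starting m₀ = 0, d₀ = 1), with convergents p_k = a_k·p_{k-1} + p_{k-2}, q_k = a_k·q_{k-1} + q_{k-2} (p₋₁ = 1, q₋₁ = 0):
  k = 0: a₀ = 7; p₀/q₀ = 7/1; p₀² − 50·q₀² = 49 − 50 = -1.
  k = 1: m = 7, d = 1, a = ⌊(7 + 7)/1⌋ = 14; p/q = (14·7 + 1)/(14·1 + 0) = 99/14; p² − 50·q² = 9801 − 9800 = 1.
  The first convergent with p² − 50·q² = 1 gives the fundamental solution (x₁, y₁) = (99, 14).
Step 2: Apply the recurrence (x_{n+1}, y_{n+1}) = (x₁x_n + 50y₁y_n, x₁y_n + y₁x_n) repeatedly.
  From (x_1, y_1) = (99, 14): x_2 = 99·99 + 50·14·14 = 19601; y_2 = 99·14 + 14·99 = 2772.
Step 3: Verify x_2² - 50·y_2² = 384199201 - 384199200 = 1 (should be 1). ✓

(x_1, y_1) = (99, 14); (x_2, y_2) = (19601, 2772).


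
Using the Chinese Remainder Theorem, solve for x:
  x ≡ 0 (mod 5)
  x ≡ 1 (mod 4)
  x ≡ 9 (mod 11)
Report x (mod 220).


Moduli 5, 4, 11 are pairwise coprime; by CRT there is a unique solution modulo M = 5 · 4 · 11 = 220.
Solve pairwise, accumulating the modulus:
  Start with x ≡ 0 (mod 5).
  Combine with x ≡ 1 (mod 4): since gcd(5, 4) = 1, we get a unique residue mod 20.
    Write x = 0 + 5·t and substitute into x ≡ 1 (mod 4): 5·t ≡ 1 − 0 = 1 (mod 4).
    Reduce coefficients mod 4: 1·t ≡ 1 (mod 4).
    So t ≡ 1 (mod 4).
    Then x = 0 + 5·1 = 5, valid modulo lcm(5, 4) = 20: x ≡ 5 (mod 20).
  Combine with x ≡ 9 (mod 11): since gcd(20, 11) = 1, we get a unique residue mod 220.
    Write x = 5 + 20·t and substitute into x ≡ 9 (mod 11): 20·t ≡ 9 − 5 = 4 (mod 11).
    Reduce coefficients mod 11: 9·t ≡ 4 (mod 11).
    The inverse of 9 mod 11 is 5 (since 9·5 = 45 = 4·11 + 1), so t ≡ 5·4 = 20 ≡ 9 (mod 11).
    Then x = 5 + 20·9 = 185, valid modulo lcm(20, 11) = 220: x ≡ 185 (mod 220).
Verify: 185 mod 5 = 0 ✓, 185 mod 4 = 1 ✓, 185 mod 11 = 9 ✓.

x ≡ 185 (mod 220).


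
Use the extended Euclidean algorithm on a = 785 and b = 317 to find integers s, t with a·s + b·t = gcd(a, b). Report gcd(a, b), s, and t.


Euclidean algorithm on (785, 317) — divide until remainder is 0:
  785 = 2 · 317 + 151
  317 = 2 · 151 + 15
  151 = 10 · 15 + 1
  15 = 15 · 1 + 0
gcd(785, 317) = 1.
Track Bezout coefficients alongside the remainders: start with r₀ = 785 = a·1 + b·0 (s = 1, t = 0) and r₁ = 317 = a·0 + b·1 (s = 0, t = 1); each new remainder r_{k+1} = r_{k-1} − q_k·r_k inherits s_{k+1} = s_{k-1} − q_k·s_k, t_{k+1} = t_{k-1} − q_k·t_k, so r_k = a·s_k + b·t_k at every step:
  q = 2: r = 151, s = 1 − 2·0 = 1, t = 0 − 2·1 = -2  (check: 785·1 + 317·(-2) = 151)
  q = 2: r = 15, s = 0 − 2·1 = -2, t = 1 − 2·(-2) = 5  (check: 785·(-2) + 317·5 = 15)
  q = 10: r = 1, s = 1 − 10·(-2) = 21, t = -2 − 10·5 = -52  (check: 785·21 + 317·(-52) = 1)
The row with r = 1 (the gcd) gives the Bezout coefficients s = 21, t = -52.
Result: 785 · (21) + 317 · (-52) = 1.

gcd(785, 317) = 1; s = 21, t = -52 (check: 785·21 + 317·(-52) = 1).


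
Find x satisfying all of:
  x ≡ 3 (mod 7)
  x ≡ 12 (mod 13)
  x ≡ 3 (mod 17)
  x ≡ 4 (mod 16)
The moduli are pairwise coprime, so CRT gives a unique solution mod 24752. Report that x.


Product of moduli M = 7 · 13 · 17 · 16 = 24752.
Merge one congruence at a time:
  Start: x ≡ 3 (mod 7).
  Combine with x ≡ 12 (mod 13); new modulus lcm = 91.
    Write x = 3 + 7·t and substitute into x ≡ 12 (mod 13): 7·t ≡ 12 − 3 = 9 (mod 13).
    The inverse of 7 mod 13 is 2 (since 7·2 = 14 = 1·13 + 1), so t ≡ 2·9 = 18 ≡ 5 (mod 13).
    Then x = 3 + 7·5 = 38, valid modulo lcm(7, 13) = 91: x ≡ 38 (mod 91).
  Combine with x ≡ 3 (mod 17); new modulus lcm = 1547.
    Write x = 38 + 91·t and substitute into x ≡ 3 (mod 17): 91·t ≡ 3 − 38 = -35 (mod 17).
    Reduce coefficients mod 17: 6·t ≡ 16 (mod 17).
    The inverse of 6 mod 17 is 3 (since 6·3 = 18 = 1·17 + 1), so t ≡ 3·16 = 48 ≡ 14 (mod 17).
    Then x = 38 + 91·14 = 1312, valid modulo lcm(91, 17) = 1547: x ≡ 1312 (mod 1547).
  Combine with x ≡ 4 (mod 16); new modulus lcm = 24752.
    Write x = 1312 + 1547·t and substitute into x ≡ 4 (mod 16): 1547·t ≡ 4 − 1312 = -1308 (mod 16).
    Reduce coefficients mod 16: 11·t ≡ 4 (mod 16).
    The inverse of 11 mod 16 is 3 (since 11·3 = 33 = 2·16 + 1), so t ≡ 3·4 = 12 ≡ 12 (mod 16).
    Then x = 1312 + 1547·12 = 19876, valid modulo lcm(1547, 16) = 24752: x ≡ 19876 (mod 24752).
Verify against each original: 19876 mod 7 = 3, 19876 mod 13 = 12, 19876 mod 17 = 3, 19876 mod 16 = 4.

x ≡ 19876 (mod 24752).


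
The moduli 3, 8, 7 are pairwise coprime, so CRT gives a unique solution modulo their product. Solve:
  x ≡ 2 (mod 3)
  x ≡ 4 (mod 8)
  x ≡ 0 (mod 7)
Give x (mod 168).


Moduli 3, 8, 7 are pairwise coprime; by CRT there is a unique solution modulo M = 3 · 8 · 7 = 168.
Solve pairwise, accumulating the modulus:
  Start with x ≡ 2 (mod 3).
  Combine with x ≡ 4 (mod 8): since gcd(3, 8) = 1, we get a unique residue mod 24.
    Write x = 2 + 3·t and substitute into x ≡ 4 (mod 8): 3·t ≡ 4 − 2 = 2 (mod 8).
    The inverse of 3 mod 8 is 3 (since 3·3 = 9 = 1·8 + 1), so t ≡ 3·2 = 6 ≡ 6 (mod 8).
    Then x = 2 + 3·6 = 20, valid modulo lcm(3, 8) = 24: x ≡ 20 (mod 24).
  Combine with x ≡ 0 (mod 7): since gcd(24, 7) = 1, we get a unique residue mod 168.
    Write x = 20 + 24·t and substitute into x ≡ 0 (mod 7): 24·t ≡ 0 − 20 = -20 (mod 7).
    Reduce coefficients mod 7: 3·t ≡ 1 (mod 7).
    The inverse of 3 mod 7 is 5 (since 3·5 = 15 = 2·7 + 1), so t ≡ 5·1 = 5 ≡ 5 (mod 7).
    Then x = 20 + 24·5 = 140, valid modulo lcm(24, 7) = 168: x ≡ 140 (mod 168).
Verify: 140 mod 3 = 2 ✓, 140 mod 8 = 4 ✓, 140 mod 7 = 0 ✓.

x ≡ 140 (mod 168).


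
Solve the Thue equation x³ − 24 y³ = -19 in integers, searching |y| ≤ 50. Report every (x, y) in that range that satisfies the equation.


The equation is x³ - 24y³ = -19. For fixed y, x³ = 24·y³ − 19, so a solution requires the RHS to be a perfect cube.
Strategy: iterate y from -50 to 50, compute RHS = 24·y³ − 19, and check whether it is a (positive or negative) perfect cube.
Check small values of y:
  y = 0: RHS = -19 is not a perfect cube.
  y = 1: RHS = 5 is not a perfect cube.
  y = -1: RHS = -43 is not a perfect cube.
  y = 2: RHS = 173 is not a perfect cube.
  y = -2: RHS = -211 is not a perfect cube.
  y = 3: RHS = 629 is not a perfect cube.
  y = -3: RHS = -667 is not a perfect cube.
Continuing the search up to |y| = 50 finds no solutions either.
No (x, y) in the scanned range satisfies the equation.

No integer solutions with |y| ≤ 50.


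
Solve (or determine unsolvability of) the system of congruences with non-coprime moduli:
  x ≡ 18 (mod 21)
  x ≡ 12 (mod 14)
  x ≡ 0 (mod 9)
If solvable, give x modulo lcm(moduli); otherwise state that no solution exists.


Moduli 21, 14, 9 are not pairwise coprime, so CRT works modulo lcm(m_i) when all pairwise compatibility conditions hold.
Pairwise compatibility: gcd(m_i, m_j) must divide a_i - a_j for every pair.
Merge one congruence at a time:
  Start: x ≡ 18 (mod 21).
  Combine with x ≡ 12 (mod 14): gcd(21, 14) = 7, and 12 - 18 = -6 is NOT divisible by 7.
    ⇒ system is inconsistent (no integer solution).

No solution (the system is inconsistent).


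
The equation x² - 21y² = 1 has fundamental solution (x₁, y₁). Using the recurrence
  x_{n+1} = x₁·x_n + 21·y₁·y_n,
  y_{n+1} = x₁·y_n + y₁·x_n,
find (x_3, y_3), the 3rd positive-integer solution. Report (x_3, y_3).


Step 1: Find the fundamental solution (x₁, y₁) of x² - 21y² = 1.
  Expand √21 as a continued fraction. a₀ = ⌊√21⌋ = 4; iterate m_{k+1} = d_k·a_k − m_k, d_{k+1} = (21 − m_{k+1}²)/d_k, a_{k+1} = ⌊(a₀ + m_{k+1})/d_{k+1}⌋ (starting m₀ = 0, d₀ = 1), with convergents p_k = a_k·p_{k-1} + p_{k-2}, q_k = a_k·q_{k-1} + q_{k-2} (p₋₁ = 1, q₋₁ = 0):
  k = 0: a₀ = 4; p₀/q₀ = 4/1; p₀² − 21·q₀² = 16 − 21 = -5.
  k = 1: m = 4, d = 5, a = ⌊(4 + 4)/5⌋ = 1; p/q = (1·4 + 1)/(1·1 + 0) = 5/1; p² − 21·q² = 25 − 21 = 4.
  k = 2: m = 1, d = 4, a = ⌊(4 + 1)/4⌋ = 1; p/q = (1·5 + 4)/(1·1 + 1) = 9/2; p² − 21·q² = 81 − 84 = -3.
  k = 3: m = 3, d = 3, a = ⌊(4 + 3)/3⌋ = 2; p/q = (2·9 + 5)/(2·2 + 1) = 23/5; p² − 21·q² = 529 − 525 = 4.
  k = 4: m = 3, d = 4, a = ⌊(4 + 3)/4⌋ = 1; p/q = (1·23 + 9)/(1·5 + 2) = 32/7; p² − 21·q² = 1024 − 1029 = -5.
  k = 5: m = 1, d = 5, a = ⌊(4 + 1)/5⌋ = 1; p/q = (1·32 + 23)/(1·7 + 5) = 55/12; p² − 21·q² = 3025 − 3024 = 1.
  The first convergent with p² − 21·q² = 1 gives the fundamental solution (x₁, y₁) = (55, 12).
Step 2: Apply the recurrence (x_{n+1}, y_{n+1}) = (x₁x_n + 21y₁y_n, x₁y_n + y₁x_n) repeatedly.
  From (x_1, y_1) = (55, 12): x_2 = 55·55 + 21·12·12 = 6049; y_2 = 55·12 + 12·55 = 1320.
  From (x_2, y_2) = (6049, 1320): x_3 = 55·6049 + 21·12·1320 = 665335; y_3 = 55·1320 + 12·6049 = 145188.
Step 3: Verify x_3² - 21·y_3² = 442670662225 - 442670662224 = 1 (should be 1). ✓

(x_1, y_1) = (55, 12); (x_3, y_3) = (665335, 145188).


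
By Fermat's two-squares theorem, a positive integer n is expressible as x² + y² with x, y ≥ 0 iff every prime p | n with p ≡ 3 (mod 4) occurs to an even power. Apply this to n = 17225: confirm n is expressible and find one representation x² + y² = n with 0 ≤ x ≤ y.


Step 1: Factor n = 17225 = 5^2 · 13 · 53.
Step 2: Check the mod-4 condition on each prime factor: 5 ≡ 1 (mod 4), exponent 2; 13 ≡ 1 (mod 4), exponent 1; 53 ≡ 1 (mod 4), exponent 1.
All primes ≡ 3 (mod 4) appear to even exponent (or don't appear), so by the two-squares theorem n IS expressible as a sum of two squares.
Step 3: Build a representation. Group n = k² · m with k = 5 and m = 13 · 53 = 689 (a product of primes ≡ 1 (mod 4)); a representation of m scales to one of n via (k·x)² + (k·y)² = k²(x² + y²). Each prime p ≡ 1 (mod 4) is itself a sum of two squares; find a² by testing p − a² for a perfect square:
  13: 13 − 1² = 12, 13 − 2² = 9 = 3² ⇒ 13 = 2² + 3².
  53: 53 − 1² = 52, 53 − 2² = 49 = 7² ⇒ 53 = 2² + 7².
  Combine using the Brahmagupta–Fibonacci identity (a² + b²)(c² + d²) = (ac − bd)² + (ad + bc)² = (ac + bd)² + (ad − bc)²:
  13 · 53 = 689: from (2² + 3²)(2² + 7²), take (2·2 − 3·7, 2·7 + 3·2) = (4 − 21, 14 + 6) = (-17, 20); dropping signs (only squares matter) gives (17, 20); check 17² + 20² = 289 + 400 = 689 ✓.
  Scale by k = 5: (5·17, 5·20) = (85, 100).
Step 4: Order so x ≤ y and verify: 85² + 100² = 7225 + 10000 = 17225 = n. ✓

n = 17225 = 85² + 100² (one valid representation with x ≤ y).


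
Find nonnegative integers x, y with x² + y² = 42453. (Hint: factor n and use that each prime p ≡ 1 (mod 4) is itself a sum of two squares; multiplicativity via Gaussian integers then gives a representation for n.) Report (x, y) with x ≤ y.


Step 1: Factor n = 42453 = 3^2 · 53 · 89.
Step 2: Check the mod-4 condition on each prime factor: 3 ≡ 3 (mod 4), exponent 2 (must be even); 53 ≡ 1 (mod 4), exponent 1; 89 ≡ 1 (mod 4), exponent 1.
All primes ≡ 3 (mod 4) appear to even exponent (or don't appear), so by the two-squares theorem n IS expressible as a sum of two squares.
Step 3: Build a representation. Group n = k² · m with k = 3 and m = 53 · 89 = 4717 (a product of primes ≡ 1 (mod 4)); a representation of m scales to one of n via (k·x)² + (k·y)² = k²(x² + y²). Each prime p ≡ 1 (mod 4) is itself a sum of two squares; find a² by testing p − a² for a perfect square:
  53: 53 − 1² = 52, 53 − 2² = 49 = 7² ⇒ 53 = 2² + 7².
  89: 89 − 1² = 88, 89 − 2² = 85, 89 − 3² = 80, 89 − 4² = 73, 89 − 5² = 64 = 8² ⇒ 89 = 5² + 8².
  Combine using the Brahmagupta–Fibonacci identity (a² + b²)(c² + d²) = (ac − bd)² + (ad + bc)² = (ac + bd)² + (ad − bc)²:
  53 · 89 = 4717: from (2² + 7²)(5² + 8²), take (2·5 − 7·8, 2·8 + 7·5) = (10 − 56, 16 + 35) = (-46, 51); dropping signs (only squares matter) gives (46, 51); check 46² + 51² = 2116 + 2601 = 4717 ✓.
  Scale by k = 3: (3·46, 3·51) = (138, 153).
Step 4: Order so x ≤ y and verify: 138² + 153² = 19044 + 23409 = 42453 = n. ✓

n = 42453 = 138² + 153² (one valid representation with x ≤ y).


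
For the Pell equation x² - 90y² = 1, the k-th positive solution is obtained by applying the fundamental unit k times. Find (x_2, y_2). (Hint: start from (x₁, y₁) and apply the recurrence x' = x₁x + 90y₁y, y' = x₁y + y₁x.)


Step 1: Find the fundamental solution (x₁, y₁) of x² - 90y² = 1.
  Expand √90 as a continued fraction. a₀ = ⌊√90⌋ = 9; iterate m_{k+1} = d_k·a_k − m_k, d_{k+1} = (90 − m_{k+1}²)/d_k, a_{k+1} = ⌊(a₀ + m_{k+1})/d_{k+1}⌋ (starting m₀ = 0, d₀ = 1), with convergents p_k = a_k·p_{k-1} + p_{k-2}, q_k = a_k·q_{k-1} + q_{k-2} (p₋₁ = 1, q₋₁ = 0):
  k = 0: a₀ = 9; p₀/q₀ = 9/1; p₀² − 90·q₀² = 81 − 90 = -9.
  k = 1: m = 9, d = 9, a = ⌊(9 + 9)/9⌋ = 2; p/q = (2·9 + 1)/(2·1 + 0) = 19/2; p² − 90·q² = 361 − 360 = 1.
  The first convergent with p² − 90·q² = 1 gives the fundamental solution (x₁, y₁) = (19, 2).
Step 2: Apply the recurrence (x_{n+1}, y_{n+1}) = (x₁x_n + 90y₁y_n, x₁y_n + y₁x_n) repeatedly.
  From (x_1, y_1) = (19, 2): x_2 = 19·19 + 90·2·2 = 721; y_2 = 19·2 + 2·19 = 76.
Step 3: Verify x_2² - 90·y_2² = 519841 - 519840 = 1 (should be 1). ✓

(x_1, y_1) = (19, 2); (x_2, y_2) = (721, 76).


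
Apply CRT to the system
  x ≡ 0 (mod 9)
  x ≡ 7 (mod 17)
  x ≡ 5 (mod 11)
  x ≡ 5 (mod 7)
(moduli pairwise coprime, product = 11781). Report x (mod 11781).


Product of moduli M = 9 · 17 · 11 · 7 = 11781.
Merge one congruence at a time:
  Start: x ≡ 0 (mod 9).
  Combine with x ≡ 7 (mod 17); new modulus lcm = 153.
    Write x = 0 + 9·t and substitute into x ≡ 7 (mod 17): 9·t ≡ 7 − 0 = 7 (mod 17).
    The inverse of 9 mod 17 is 2 (since 9·2 = 18 = 1·17 + 1), so t ≡ 2·7 = 14 ≡ 14 (mod 17).
    Then x = 0 + 9·14 = 126, valid modulo lcm(9, 17) = 153: x ≡ 126 (mod 153).
  Combine with x ≡ 5 (mod 11); new modulus lcm = 1683.
    Write x = 126 + 153·t and substitute into x ≡ 5 (mod 11): 153·t ≡ 5 − 126 = -121 (mod 11).
    Reduce coefficients mod 11: 10·t ≡ 0 (mod 11).
    The inverse of 10 mod 11 is 10 (since 10·10 = 100 = 9·11 + 1), so t ≡ 10·0 = 0 ≡ 0 (mod 11).
    Then x = 126 + 153·0 = 126, valid modulo lcm(153, 11) = 1683: x ≡ 126 (mod 1683).
  Combine with x ≡ 5 (mod 7); new modulus lcm = 11781.
    Write x = 126 + 1683·t and substitute into x ≡ 5 (mod 7): 1683·t ≡ 5 − 126 = -121 (mod 7).
    Reduce coefficients mod 7: 3·t ≡ 5 (mod 7).
    The inverse of 3 mod 7 is 5 (since 3·5 = 15 = 2·7 + 1), so t ≡ 5·5 = 25 ≡ 4 (mod 7).
    Then x = 126 + 1683·4 = 6858, valid modulo lcm(1683, 7) = 11781: x ≡ 6858 (mod 11781).
Verify against each original: 6858 mod 9 = 0, 6858 mod 17 = 7, 6858 mod 11 = 5, 6858 mod 7 = 5.

x ≡ 6858 (mod 11781).


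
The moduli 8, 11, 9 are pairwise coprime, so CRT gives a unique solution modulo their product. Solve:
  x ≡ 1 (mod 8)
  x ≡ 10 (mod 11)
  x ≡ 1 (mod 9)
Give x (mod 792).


Moduli 8, 11, 9 are pairwise coprime; by CRT there is a unique solution modulo M = 8 · 11 · 9 = 792.
Solve pairwise, accumulating the modulus:
  Start with x ≡ 1 (mod 8).
  Combine with x ≡ 10 (mod 11): since gcd(8, 11) = 1, we get a unique residue mod 88.
    Write x = 1 + 8·t and substitute into x ≡ 10 (mod 11): 8·t ≡ 10 − 1 = 9 (mod 11).
    The inverse of 8 mod 11 is 7 (since 8·7 = 56 = 5·11 + 1), so t ≡ 7·9 = 63 ≡ 8 (mod 11).
    Then x = 1 + 8·8 = 65, valid modulo lcm(8, 11) = 88: x ≡ 65 (mod 88).
  Combine with x ≡ 1 (mod 9): since gcd(88, 9) = 1, we get a unique residue mod 792.
    Write x = 65 + 88·t and substitute into x ≡ 1 (mod 9): 88·t ≡ 1 − 65 = -64 (mod 9).
    Reduce coefficients mod 9: 7·t ≡ 8 (mod 9).
    The inverse of 7 mod 9 is 4 (since 7·4 = 28 = 3·9 + 1), so t ≡ 4·8 = 32 ≡ 5 (mod 9).
    Then x = 65 + 88·5 = 505, valid modulo lcm(88, 9) = 792: x ≡ 505 (mod 792).
Verify: 505 mod 8 = 1 ✓, 505 mod 11 = 10 ✓, 505 mod 9 = 1 ✓.

x ≡ 505 (mod 792).


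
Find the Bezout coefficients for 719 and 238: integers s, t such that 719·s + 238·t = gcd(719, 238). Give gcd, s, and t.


Euclidean algorithm on (719, 238) — divide until remainder is 0:
  719 = 3 · 238 + 5
  238 = 47 · 5 + 3
  5 = 1 · 3 + 2
  3 = 1 · 2 + 1
  2 = 2 · 1 + 0
gcd(719, 238) = 1.
Track Bezout coefficients alongside the remainders: start with r₀ = 719 = a·1 + b·0 (s = 1, t = 0) and r₁ = 238 = a·0 + b·1 (s = 0, t = 1); each new remainder r_{k+1} = r_{k-1} − q_k·r_k inherits s_{k+1} = s_{k-1} − q_k·s_k, t_{k+1} = t_{k-1} − q_k·t_k, so r_k = a·s_k + b·t_k at every step:
  q = 3: r = 5, s = 1 − 3·0 = 1, t = 0 − 3·1 = -3  (check: 719·1 + 238·(-3) = 5)
  q = 47: r = 3, s = 0 − 47·1 = -47, t = 1 − 47·(-3) = 142  (check: 719·(-47) + 238·142 = 3)
  q = 1: r = 2, s = 1 − 1·(-47) = 48, t = -3 − 1·142 = -145  (check: 719·48 + 238·(-145) = 2)
  q = 1: r = 1, s = -47 − 1·48 = -95, t = 142 − 1·(-145) = 287  (check: 719·(-95) + 238·287 = 1)
The row with r = 1 (the gcd) gives the Bezout coefficients s = -95, t = 287.
Result: 719 · (-95) + 238 · (287) = 1.

gcd(719, 238) = 1; s = -95, t = 287 (check: 719·(-95) + 238·287 = 1).


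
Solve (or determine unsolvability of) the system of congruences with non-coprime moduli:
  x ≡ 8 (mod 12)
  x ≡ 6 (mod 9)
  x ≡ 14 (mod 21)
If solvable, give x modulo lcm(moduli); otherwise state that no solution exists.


Moduli 12, 9, 21 are not pairwise coprime, so CRT works modulo lcm(m_i) when all pairwise compatibility conditions hold.
Pairwise compatibility: gcd(m_i, m_j) must divide a_i - a_j for every pair.
Merge one congruence at a time:
  Start: x ≡ 8 (mod 12).
  Combine with x ≡ 6 (mod 9): gcd(12, 9) = 3, and 6 - 8 = -2 is NOT divisible by 3.
    ⇒ system is inconsistent (no integer solution).

No solution (the system is inconsistent).


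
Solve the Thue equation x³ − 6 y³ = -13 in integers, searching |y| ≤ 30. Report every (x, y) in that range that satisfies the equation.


The equation is x³ - 6y³ = -13. For fixed y, x³ = 6·y³ − 13, so a solution requires the RHS to be a perfect cube.
Strategy: iterate y from -30 to 30, compute RHS = 6·y³ − 13, and check whether it is a (positive or negative) perfect cube.
Check small values of y:
  y = 0: RHS = -13 is not a perfect cube.
  y = 1: RHS = -7 is not a perfect cube.
  y = -1: RHS = -19 is not a perfect cube.
  y = 2: RHS = 35 is not a perfect cube.
  y = -2: RHS = -61 is not a perfect cube.
  y = 3: RHS = 149 is not a perfect cube.
  y = -3: RHS = -175 is not a perfect cube.
Continuing the search up to |y| = 30 finds no solutions either.
No (x, y) in the scanned range satisfies the equation.

No integer solutions with |y| ≤ 30.


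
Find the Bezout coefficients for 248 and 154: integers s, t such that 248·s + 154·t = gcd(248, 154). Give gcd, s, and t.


Euclidean algorithm on (248, 154) — divide until remainder is 0:
  248 = 1 · 154 + 94
  154 = 1 · 94 + 60
  94 = 1 · 60 + 34
  60 = 1 · 34 + 26
  34 = 1 · 26 + 8
  26 = 3 · 8 + 2
  8 = 4 · 2 + 0
gcd(248, 154) = 2.
Track Bezout coefficients alongside the remainders: start with r₀ = 248 = a·1 + b·0 (s = 1, t = 0) and r₁ = 154 = a·0 + b·1 (s = 0, t = 1); each new remainder r_{k+1} = r_{k-1} − q_k·r_k inherits s_{k+1} = s_{k-1} − q_k·s_k, t_{k+1} = t_{k-1} − q_k·t_k, so r_k = a·s_k + b·t_k at every step:
  q = 1: r = 94, s = 1 − 1·0 = 1, t = 0 − 1·1 = -1  (check: 248·1 + 154·(-1) = 94)
  q = 1: r = 60, s = 0 − 1·1 = -1, t = 1 − 1·(-1) = 2  (check: 248·(-1) + 154·2 = 60)
  q = 1: r = 34, s = 1 − 1·(-1) = 2, t = -1 − 1·2 = -3  (check: 248·2 + 154·(-3) = 34)
  q = 1: r = 26, s = -1 − 1·2 = -3, t = 2 − 1·(-3) = 5  (check: 248·(-3) + 154·5 = 26)
  q = 1: r = 8, s = 2 − 1·(-3) = 5, t = -3 − 1·5 = -8  (check: 248·5 + 154·(-8) = 8)
  q = 3: r = 2, s = -3 − 3·5 = -18, t = 5 − 3·(-8) = 29  (check: 248·(-18) + 154·29 = 2)
The row with r = 2 (the gcd) gives the Bezout coefficients s = -18, t = 29.
Result: 248 · (-18) + 154 · (29) = 2.

gcd(248, 154) = 2; s = -18, t = 29 (check: 248·(-18) + 154·29 = 2).


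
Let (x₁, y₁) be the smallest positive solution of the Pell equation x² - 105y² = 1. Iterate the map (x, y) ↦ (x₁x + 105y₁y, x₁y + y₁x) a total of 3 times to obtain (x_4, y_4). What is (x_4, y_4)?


Step 1: Find the fundamental solution (x₁, y₁) of x² - 105y² = 1.
  Expand √105 as a continued fraction. a₀ = ⌊√105⌋ = 10; iterate m_{k+1} = d_k·a_k − m_k, d_{k+1} = (105 − m_{k+1}²)/d_k, a_{k+1} = ⌊(a₀ + m_{k+1})/d_{k+1}⌋ (starting m₀ = 0, d₀ = 1), with convergents p_k = a_k·p_{k-1} + p_{k-2}, q_k = a_k·q_{k-1} + q_{k-2} (p₋₁ = 1, q₋₁ = 0):
  k = 0: a₀ = 10; p₀/q₀ = 10/1; p₀² − 105·q₀² = 100 − 105 = -5.
  k = 1: m = 10, d = 5, a = ⌊(10 + 10)/5⌋ = 4; p/q = (4·10 + 1)/(4·1 + 0) = 41/4; p² − 105·q² = 1681 − 1680 = 1.
  The first convergent with p² − 105·q² = 1 gives the fundamental solution (x₁, y₁) = (41, 4).
Step 2: Apply the recurrence (x_{n+1}, y_{n+1}) = (x₁x_n + 105y₁y_n, x₁y_n + y₁x_n) repeatedly.
  From (x_1, y_1) = (41, 4): x_2 = 41·41 + 105·4·4 = 3361; y_2 = 41·4 + 4·41 = 328.
  From (x_2, y_2) = (3361, 328): x_3 = 41·3361 + 105·4·328 = 275561; y_3 = 41·328 + 4·3361 = 26892.
  From (x_3, y_3) = (275561, 26892): x_4 = 41·275561 + 105·4·26892 = 22592641; y_4 = 41·26892 + 4·275561 = 2204816.
Step 3: Verify x_4² - 105·y_4² = 510427427354881 - 510427427354880 = 1 (should be 1). ✓

(x_1, y_1) = (41, 4); (x_4, y_4) = (22592641, 2204816).


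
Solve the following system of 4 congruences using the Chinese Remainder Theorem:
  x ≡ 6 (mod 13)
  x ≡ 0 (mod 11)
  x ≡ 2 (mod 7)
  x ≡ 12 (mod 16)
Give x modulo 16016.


Product of moduli M = 13 · 11 · 7 · 16 = 16016.
Merge one congruence at a time:
  Start: x ≡ 6 (mod 13).
  Combine with x ≡ 0 (mod 11); new modulus lcm = 143.
    Write x = 6 + 13·t and substitute into x ≡ 0 (mod 11): 13·t ≡ 0 − 6 = -6 (mod 11).
    Reduce coefficients mod 11: 2·t ≡ 5 (mod 11).
    The inverse of 2 mod 11 is 6 (since 2·6 = 12 = 1·11 + 1), so t ≡ 6·5 = 30 ≡ 8 (mod 11).
    Then x = 6 + 13·8 = 110, valid modulo lcm(13, 11) = 143: x ≡ 110 (mod 143).
  Combine with x ≡ 2 (mod 7); new modulus lcm = 1001.
    Write x = 110 + 143·t and substitute into x ≡ 2 (mod 7): 143·t ≡ 2 − 110 = -108 (mod 7).
    Reduce coefficients mod 7: 3·t ≡ 4 (mod 7).
    The inverse of 3 mod 7 is 5 (since 3·5 = 15 = 2·7 + 1), so t ≡ 5·4 = 20 ≡ 6 (mod 7).
    Then x = 110 + 143·6 = 968, valid modulo lcm(143, 7) = 1001: x ≡ 968 (mod 1001).
  Combine with x ≡ 12 (mod 16); new modulus lcm = 16016.
    Write x = 968 + 1001·t and substitute into x ≡ 12 (mod 16): 1001·t ≡ 12 − 968 = -956 (mod 16).
    Reduce coefficients mod 16: 9·t ≡ 4 (mod 16).
    The inverse of 9 mod 16 is 9 (since 9·9 = 81 = 5·16 + 1), so t ≡ 9·4 = 36 ≡ 4 (mod 16).
    Then x = 968 + 1001·4 = 4972, valid modulo lcm(1001, 16) = 16016: x ≡ 4972 (mod 16016).
Verify against each original: 4972 mod 13 = 6, 4972 mod 11 = 0, 4972 mod 7 = 2, 4972 mod 16 = 12.

x ≡ 4972 (mod 16016).


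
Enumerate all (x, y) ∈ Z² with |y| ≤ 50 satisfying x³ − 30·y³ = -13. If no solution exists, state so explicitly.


The equation is x³ - 30y³ = -13. For fixed y, x³ = 30·y³ − 13, so a solution requires the RHS to be a perfect cube.
Strategy: iterate y from -50 to 50, compute RHS = 30·y³ − 13, and check whether it is a (positive or negative) perfect cube.
Check small values of y:
  y = 0: RHS = -13 is not a perfect cube.
  y = 1: RHS = 17 is not a perfect cube.
  y = -1: RHS = -43 is not a perfect cube.
  y = 2: RHS = 227 is not a perfect cube.
  y = -2: RHS = -253 is not a perfect cube.
  y = 3: RHS = 797 is not a perfect cube.
  y = -3: RHS = -823 is not a perfect cube.
Continuing the search up to |y| = 50 finds no solutions either.
No (x, y) in the scanned range satisfies the equation.

No integer solutions with |y| ≤ 50.


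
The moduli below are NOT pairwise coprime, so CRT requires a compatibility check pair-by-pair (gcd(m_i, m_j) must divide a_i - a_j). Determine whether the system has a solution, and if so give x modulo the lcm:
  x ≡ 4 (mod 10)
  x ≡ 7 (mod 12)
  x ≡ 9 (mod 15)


Moduli 10, 12, 15 are not pairwise coprime, so CRT works modulo lcm(m_i) when all pairwise compatibility conditions hold.
Pairwise compatibility: gcd(m_i, m_j) must divide a_i - a_j for every pair.
Merge one congruence at a time:
  Start: x ≡ 4 (mod 10).
  Combine with x ≡ 7 (mod 12): gcd(10, 12) = 2, and 7 - 4 = 3 is NOT divisible by 2.
    ⇒ system is inconsistent (no integer solution).

No solution (the system is inconsistent).


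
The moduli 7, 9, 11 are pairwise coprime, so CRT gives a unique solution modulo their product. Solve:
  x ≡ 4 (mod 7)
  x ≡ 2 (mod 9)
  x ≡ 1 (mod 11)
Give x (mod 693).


Moduli 7, 9, 11 are pairwise coprime; by CRT there is a unique solution modulo M = 7 · 9 · 11 = 693.
Solve pairwise, accumulating the modulus:
  Start with x ≡ 4 (mod 7).
  Combine with x ≡ 2 (mod 9): since gcd(7, 9) = 1, we get a unique residue mod 63.
    Write x = 4 + 7·t and substitute into x ≡ 2 (mod 9): 7·t ≡ 2 − 4 = -2 (mod 9).
    Reduce coefficients mod 9: 7·t ≡ 7 (mod 9).
    The inverse of 7 mod 9 is 4 (since 7·4 = 28 = 3·9 + 1), so t ≡ 4·7 = 28 ≡ 1 (mod 9).
    Then x = 4 + 7·1 = 11, valid modulo lcm(7, 9) = 63: x ≡ 11 (mod 63).
  Combine with x ≡ 1 (mod 11): since gcd(63, 11) = 1, we get a unique residue mod 693.
    Write x = 11 + 63·t and substitute into x ≡ 1 (mod 11): 63·t ≡ 1 − 11 = -10 (mod 11).
    Reduce coefficients mod 11: 8·t ≡ 1 (mod 11).
    The inverse of 8 mod 11 is 7 (since 8·7 = 56 = 5·11 + 1), so t ≡ 7·1 = 7 ≡ 7 (mod 11).
    Then x = 11 + 63·7 = 452, valid modulo lcm(63, 11) = 693: x ≡ 452 (mod 693).
Verify: 452 mod 7 = 4 ✓, 452 mod 9 = 2 ✓, 452 mod 11 = 1 ✓.

x ≡ 452 (mod 693).


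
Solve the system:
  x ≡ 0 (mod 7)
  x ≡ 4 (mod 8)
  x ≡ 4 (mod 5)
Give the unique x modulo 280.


Moduli 7, 8, 5 are pairwise coprime; by CRT there is a unique solution modulo M = 7 · 8 · 5 = 280.
Solve pairwise, accumulating the modulus:
  Start with x ≡ 0 (mod 7).
  Combine with x ≡ 4 (mod 8): since gcd(7, 8) = 1, we get a unique residue mod 56.
    Write x = 0 + 7·t and substitute into x ≡ 4 (mod 8): 7·t ≡ 4 − 0 = 4 (mod 8).
    The inverse of 7 mod 8 is 7 (since 7·7 = 49 = 6·8 + 1), so t ≡ 7·4 = 28 ≡ 4 (mod 8).
    Then x = 0 + 7·4 = 28, valid modulo lcm(7, 8) = 56: x ≡ 28 (mod 56).
  Combine with x ≡ 4 (mod 5): since gcd(56, 5) = 1, we get a unique residue mod 280.
    Write x = 28 + 56·t and substitute into x ≡ 4 (mod 5): 56·t ≡ 4 − 28 = -24 (mod 5).
    Reduce coefficients mod 5: 1·t ≡ 1 (mod 5).
    So t ≡ 1 (mod 5).
    Then x = 28 + 56·1 = 84, valid modulo lcm(56, 5) = 280: x ≡ 84 (mod 280).
Verify: 84 mod 7 = 0 ✓, 84 mod 8 = 4 ✓, 84 mod 5 = 4 ✓.

x ≡ 84 (mod 280).


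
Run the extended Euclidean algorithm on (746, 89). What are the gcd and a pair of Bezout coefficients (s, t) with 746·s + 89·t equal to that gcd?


Euclidean algorithm on (746, 89) — divide until remainder is 0:
  746 = 8 · 89 + 34
  89 = 2 · 34 + 21
  34 = 1 · 21 + 13
  21 = 1 · 13 + 8
  13 = 1 · 8 + 5
  8 = 1 · 5 + 3
  5 = 1 · 3 + 2
  3 = 1 · 2 + 1
  2 = 2 · 1 + 0
gcd(746, 89) = 1.
Track Bezout coefficients alongside the remainders: start with r₀ = 746 = a·1 + b·0 (s = 1, t = 0) and r₁ = 89 = a·0 + b·1 (s = 0, t = 1); each new remainder r_{k+1} = r_{k-1} − q_k·r_k inherits s_{k+1} = s_{k-1} − q_k·s_k, t_{k+1} = t_{k-1} − q_k·t_k, so r_k = a·s_k + b·t_k at every step:
  q = 8: r = 34, s = 1 − 8·0 = 1, t = 0 − 8·1 = -8  (check: 746·1 + 89·(-8) = 34)
  q = 2: r = 21, s = 0 − 2·1 = -2, t = 1 − 2·(-8) = 17  (check: 746·(-2) + 89·17 = 21)
  q = 1: r = 13, s = 1 − 1·(-2) = 3, t = -8 − 1·17 = -25  (check: 746·3 + 89·(-25) = 13)
  q = 1: r = 8, s = -2 − 1·3 = -5, t = 17 − 1·(-25) = 42  (check: 746·(-5) + 89·42 = 8)
  q = 1: r = 5, s = 3 − 1·(-5) = 8, t = -25 − 1·42 = -67  (check: 746·8 + 89·(-67) = 5)
  q = 1: r = 3, s = -5 − 1·8 = -13, t = 42 − 1·(-67) = 109  (check: 746·(-13) + 89·109 = 3)
  q = 1: r = 2, s = 8 − 1·(-13) = 21, t = -67 − 1·109 = -176  (check: 746·21 + 89·(-176) = 2)
  q = 1: r = 1, s = -13 − 1·21 = -34, t = 109 − 1·(-176) = 285  (check: 746·(-34) + 89·285 = 1)
The row with r = 1 (the gcd) gives the Bezout coefficients s = -34, t = 285.
Result: 746 · (-34) + 89 · (285) = 1.

gcd(746, 89) = 1; s = -34, t = 285 (check: 746·(-34) + 89·285 = 1).


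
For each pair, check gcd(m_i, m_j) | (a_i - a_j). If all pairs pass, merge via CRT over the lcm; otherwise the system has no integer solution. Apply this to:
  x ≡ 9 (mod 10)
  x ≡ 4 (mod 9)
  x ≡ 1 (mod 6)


Moduli 10, 9, 6 are not pairwise coprime, so CRT works modulo lcm(m_i) when all pairwise compatibility conditions hold.
Pairwise compatibility: gcd(m_i, m_j) must divide a_i - a_j for every pair.
Merge one congruence at a time:
  Start: x ≡ 9 (mod 10).
  Combine with x ≡ 4 (mod 9): gcd(10, 9) = 1; 4 - 9 = -5, which IS divisible by 1, so compatible.
    Write x = 9 + 10·t and substitute into x ≡ 4 (mod 9): 10·t ≡ 4 − 9 = -5 (mod 9).
    Reduce coefficients mod 9: 1·t ≡ 4 (mod 9).
    So t ≡ 4 (mod 9).
    Then x = 9 + 10·4 = 49, valid modulo lcm(10, 9) = 90: x ≡ 49 (mod 90).
  Combine with x ≡ 1 (mod 6): gcd(90, 6) = 6; 1 - 49 = -48, which IS divisible by 6, so compatible.
    Write x = 49 + 90·t and substitute into x ≡ 1 (mod 6): 90·t ≡ 1 − 49 = -48 (mod 6).
    Divide the congruence (and modulus) by g = 6: 15·t ≡ -8 (mod 1).
    Modulo 1 every t works; take t = 0.
    Then x = 49 + 90·0 = 49, valid modulo lcm(90, 6) = 90: x ≡ 49 (mod 90).
Verify: 49 mod 10 = 9, 49 mod 9 = 4, 49 mod 6 = 1.

x ≡ 49 (mod 90).


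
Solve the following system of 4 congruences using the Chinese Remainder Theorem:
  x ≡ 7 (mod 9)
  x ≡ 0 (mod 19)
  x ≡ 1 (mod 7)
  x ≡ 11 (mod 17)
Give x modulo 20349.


Product of moduli M = 9 · 19 · 7 · 17 = 20349.
Merge one congruence at a time:
  Start: x ≡ 7 (mod 9).
  Combine with x ≡ 0 (mod 19); new modulus lcm = 171.
    Write x = 7 + 9·t and substitute into x ≡ 0 (mod 19): 9·t ≡ 0 − 7 = -7 (mod 19).
    Reduce coefficients mod 19: 9·t ≡ 12 (mod 19).
    The inverse of 9 mod 19 is 17 (since 9·17 = 153 = 8·19 + 1), so t ≡ 17·12 = 204 ≡ 14 (mod 19).
    Then x = 7 + 9·14 = 133, valid modulo lcm(9, 19) = 171: x ≡ 133 (mod 171).
  Combine with x ≡ 1 (mod 7); new modulus lcm = 1197.
    Write x = 133 + 171·t and substitute into x ≡ 1 (mod 7): 171·t ≡ 1 − 133 = -132 (mod 7).
    Reduce coefficients mod 7: 3·t ≡ 1 (mod 7).
    The inverse of 3 mod 7 is 5 (since 3·5 = 15 = 2·7 + 1), so t ≡ 5·1 = 5 ≡ 5 (mod 7).
    Then x = 133 + 171·5 = 988, valid modulo lcm(171, 7) = 1197: x ≡ 988 (mod 1197).
  Combine with x ≡ 11 (mod 17); new modulus lcm = 20349.
    Write x = 988 + 1197·t and substitute into x ≡ 11 (mod 17): 1197·t ≡ 11 − 988 = -977 (mod 17).
    Reduce coefficients mod 17: 7·t ≡ 9 (mod 17).
    The inverse of 7 mod 17 is 5 (since 7·5 = 35 = 2·17 + 1), so t ≡ 5·9 = 45 ≡ 11 (mod 17).
    Then x = 988 + 1197·11 = 14155, valid modulo lcm(1197, 17) = 20349: x ≡ 14155 (mod 20349).
Verify against each original: 14155 mod 9 = 7, 14155 mod 19 = 0, 14155 mod 7 = 1, 14155 mod 17 = 11.

x ≡ 14155 (mod 20349).


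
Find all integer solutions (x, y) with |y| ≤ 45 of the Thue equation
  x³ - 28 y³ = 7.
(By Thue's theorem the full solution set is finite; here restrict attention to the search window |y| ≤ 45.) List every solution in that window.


The equation is x³ - 28y³ = 7. For fixed y, x³ = 28·y³ + 7, so a solution requires the RHS to be a perfect cube.
Strategy: iterate y from -45 to 45, compute RHS = 28·y³ + 7, and check whether it is a (positive or negative) perfect cube.
Check small values of y:
  y = 0: RHS = 7 is not a perfect cube.
  y = 1: RHS = 35 is not a perfect cube.
  y = -1: RHS = -21 is not a perfect cube.
  y = 2: RHS = 231 is not a perfect cube.
  y = -2: RHS = -217 is not a perfect cube.
  y = 3: RHS = 763 is not a perfect cube.
  y = -3: RHS = -749 is not a perfect cube.
Continuing the search up to |y| = 45 finds no solutions either.
No (x, y) in the scanned range satisfies the equation.

No integer solutions with |y| ≤ 45.


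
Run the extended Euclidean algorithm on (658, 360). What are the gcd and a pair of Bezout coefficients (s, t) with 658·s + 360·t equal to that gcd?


Euclidean algorithm on (658, 360) — divide until remainder is 0:
  658 = 1 · 360 + 298
  360 = 1 · 298 + 62
  298 = 4 · 62 + 50
  62 = 1 · 50 + 12
  50 = 4 · 12 + 2
  12 = 6 · 2 + 0
gcd(658, 360) = 2.
Track Bezout coefficients alongside the remainders: start with r₀ = 658 = a·1 + b·0 (s = 1, t = 0) and r₁ = 360 = a·0 + b·1 (s = 0, t = 1); each new remainder r_{k+1} = r_{k-1} − q_k·r_k inherits s_{k+1} = s_{k-1} − q_k·s_k, t_{k+1} = t_{k-1} − q_k·t_k, so r_k = a·s_k + b·t_k at every step:
  q = 1: r = 298, s = 1 − 1·0 = 1, t = 0 − 1·1 = -1  (check: 658·1 + 360·(-1) = 298)
  q = 1: r = 62, s = 0 − 1·1 = -1, t = 1 − 1·(-1) = 2  (check: 658·(-1) + 360·2 = 62)
  q = 4: r = 50, s = 1 − 4·(-1) = 5, t = -1 − 4·2 = -9  (check: 658·5 + 360·(-9) = 50)
  q = 1: r = 12, s = -1 − 1·5 = -6, t = 2 − 1·(-9) = 11  (check: 658·(-6) + 360·11 = 12)
  q = 4: r = 2, s = 5 − 4·(-6) = 29, t = -9 − 4·11 = -53  (check: 658·29 + 360·(-53) = 2)
The row with r = 2 (the gcd) gives the Bezout coefficients s = 29, t = -53.
Result: 658 · (29) + 360 · (-53) = 2.

gcd(658, 360) = 2; s = 29, t = -53 (check: 658·29 + 360·(-53) = 2).


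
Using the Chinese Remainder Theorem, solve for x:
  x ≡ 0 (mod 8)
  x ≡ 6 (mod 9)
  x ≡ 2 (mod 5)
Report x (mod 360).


Moduli 8, 9, 5 are pairwise coprime; by CRT there is a unique solution modulo M = 8 · 9 · 5 = 360.
Solve pairwise, accumulating the modulus:
  Start with x ≡ 0 (mod 8).
  Combine with x ≡ 6 (mod 9): since gcd(8, 9) = 1, we get a unique residue mod 72.
    Write x = 0 + 8·t and substitute into x ≡ 6 (mod 9): 8·t ≡ 6 − 0 = 6 (mod 9).
    The inverse of 8 mod 9 is 8 (since 8·8 = 64 = 7·9 + 1), so t ≡ 8·6 = 48 ≡ 3 (mod 9).
    Then x = 0 + 8·3 = 24, valid modulo lcm(8, 9) = 72: x ≡ 24 (mod 72).
  Combine with x ≡ 2 (mod 5): since gcd(72, 5) = 1, we get a unique residue mod 360.
    Write x = 24 + 72·t and substitute into x ≡ 2 (mod 5): 72·t ≡ 2 − 24 = -22 (mod 5).
    Reduce coefficients mod 5: 2·t ≡ 3 (mod 5).
    The inverse of 2 mod 5 is 3 (since 2·3 = 6 = 1·5 + 1), so t ≡ 3·3 = 9 ≡ 4 (mod 5).
    Then x = 24 + 72·4 = 312, valid modulo lcm(72, 5) = 360: x ≡ 312 (mod 360).
Verify: 312 mod 8 = 0 ✓, 312 mod 9 = 6 ✓, 312 mod 5 = 2 ✓.

x ≡ 312 (mod 360).


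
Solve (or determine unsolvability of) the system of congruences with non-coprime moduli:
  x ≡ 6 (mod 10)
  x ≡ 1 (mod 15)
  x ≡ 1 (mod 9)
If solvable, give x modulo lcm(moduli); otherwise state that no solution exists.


Moduli 10, 15, 9 are not pairwise coprime, so CRT works modulo lcm(m_i) when all pairwise compatibility conditions hold.
Pairwise compatibility: gcd(m_i, m_j) must divide a_i - a_j for every pair.
Merge one congruence at a time:
  Start: x ≡ 6 (mod 10).
  Combine with x ≡ 1 (mod 15): gcd(10, 15) = 5; 1 - 6 = -5, which IS divisible by 5, so compatible.
    Write x = 6 + 10·t and substitute into x ≡ 1 (mod 15): 10·t ≡ 1 − 6 = -5 (mod 15).
    Divide the congruence (and modulus) by g = 5: 2·t ≡ -1 (mod 3).
    Reduce coefficients mod 3: 2·t ≡ 2 (mod 3).
    The inverse of 2 mod 3 is 2 (since 2·2 = 4 = 1·3 + 1), so t ≡ 2·2 = 4 ≡ 1 (mod 3).
    Then x = 6 + 10·1 = 16, valid modulo lcm(10, 15) = 30: x ≡ 16 (mod 30).
  Combine with x ≡ 1 (mod 9): gcd(30, 9) = 3; 1 - 16 = -15, which IS divisible by 3, so compatible.
    Write x = 16 + 30·t and substitute into x ≡ 1 (mod 9): 30·t ≡ 1 − 16 = -15 (mod 9).
    Divide the congruence (and modulus) by g = 3: 10·t ≡ -5 (mod 3).
    Reduce coefficients mod 3: 1·t ≡ 1 (mod 3).
    So t ≡ 1 (mod 3).
    Then x = 16 + 30·1 = 46, valid modulo lcm(30, 9) = 90: x ≡ 46 (mod 90).
Verify: 46 mod 10 = 6, 46 mod 15 = 1, 46 mod 9 = 1.

x ≡ 46 (mod 90).


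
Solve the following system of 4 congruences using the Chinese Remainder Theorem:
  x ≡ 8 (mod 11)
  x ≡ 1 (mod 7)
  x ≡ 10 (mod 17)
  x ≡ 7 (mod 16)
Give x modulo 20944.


Product of moduli M = 11 · 7 · 17 · 16 = 20944.
Merge one congruence at a time:
  Start: x ≡ 8 (mod 11).
  Combine with x ≡ 1 (mod 7); new modulus lcm = 77.
    Write x = 8 + 11·t and substitute into x ≡ 1 (mod 7): 11·t ≡ 1 − 8 = -7 (mod 7).
    Reduce coefficients mod 7: 4·t ≡ 0 (mod 7).
    The inverse of 4 mod 7 is 2 (since 4·2 = 8 = 1·7 + 1), so t ≡ 2·0 = 0 ≡ 0 (mod 7).
    Then x = 8 + 11·0 = 8, valid modulo lcm(11, 7) = 77: x ≡ 8 (mod 77).
  Combine with x ≡ 10 (mod 17); new modulus lcm = 1309.
    Write x = 8 + 77·t and substitute into x ≡ 10 (mod 17): 77·t ≡ 10 − 8 = 2 (mod 17).
    Reduce coefficients mod 17: 9·t ≡ 2 (mod 17).
    The inverse of 9 mod 17 is 2 (since 9·2 = 18 = 1·17 + 1), so t ≡ 2·2 = 4 ≡ 4 (mod 17).
    Then x = 8 + 77·4 = 316, valid modulo lcm(77, 17) = 1309: x ≡ 316 (mod 1309).
  Combine with x ≡ 7 (mod 16); new modulus lcm = 20944.
    Write x = 316 + 1309·t and substitute into x ≡ 7 (mod 16): 1309·t ≡ 7 − 316 = -309 (mod 16).
    Reduce coefficients mod 16: 13·t ≡ 11 (mod 16).
    The inverse of 13 mod 16 is 5 (since 13·5 = 65 = 4·16 + 1), so t ≡ 5·11 = 55 ≡ 7 (mod 16).
    Then x = 316 + 1309·7 = 9479, valid modulo lcm(1309, 16) = 20944: x ≡ 9479 (mod 20944).
Verify against each original: 9479 mod 11 = 8, 9479 mod 7 = 1, 9479 mod 17 = 10, 9479 mod 16 = 7.

x ≡ 9479 (mod 20944).
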